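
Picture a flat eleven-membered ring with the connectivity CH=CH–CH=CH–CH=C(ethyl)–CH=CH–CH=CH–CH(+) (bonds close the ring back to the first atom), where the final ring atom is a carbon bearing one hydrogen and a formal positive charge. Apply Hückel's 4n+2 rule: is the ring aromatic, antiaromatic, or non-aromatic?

The p orbitals form a continuous loop: the double-bond atoms are sp², each contributing one p electron; the carbocation has an empty p orbital. The ring is fully conjugated.
Adding the contributions, 5 × 2 = 10 from the double-bond units + 0 from the CH(+) atom = 10.
Since 10 = 4·2 + 2, the ring meets the 4n+2 criterion.

Aromatic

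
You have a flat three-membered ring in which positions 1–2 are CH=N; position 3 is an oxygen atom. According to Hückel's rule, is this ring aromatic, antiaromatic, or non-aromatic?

Antiaromatic

The p orbitals form a continuous loop: every atom in a ring double bond is sp² and brings one electron to the p orbital; each sp² =N– keeps its lone pair in-plane and puts one electron into the π system; the oxygen donates one lone pair from its p orbital. The ring is fully conjugated.
Tallying contributions gives 1 × 2 = 2 from the double-bond unit + 2 from the O atom = 4.
4 is a 4n count (n = 1), so the planar conjugated ring is antiaromatic.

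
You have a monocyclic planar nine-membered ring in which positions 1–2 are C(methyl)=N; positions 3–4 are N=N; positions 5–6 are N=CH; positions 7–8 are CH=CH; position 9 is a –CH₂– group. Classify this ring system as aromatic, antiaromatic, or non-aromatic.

Because the tetrahedral CH₂ carbon is sp³ and has no p orbital in the ring π system at the CH2 position, the π system cannot extend all the way around the ring.
Broken conjugation rules out both aromaticity and antiaromaticity.

Non-aromatic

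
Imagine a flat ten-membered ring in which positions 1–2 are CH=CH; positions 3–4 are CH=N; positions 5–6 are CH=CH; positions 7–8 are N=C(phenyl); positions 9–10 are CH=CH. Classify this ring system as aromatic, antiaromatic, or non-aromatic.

Aromatic

Every ring atom contributes a p orbital perpendicular to the ring (the double-bond atoms are sp², each contributing one p electron; the doubly-bonded nitrogens are pyridine-type — their lone pairs lie in the ring plane, leaving one electron in the p orbital), so the π system is cyclic and fully conjugated.
π-electron count: 5 × 2 = 10 from the 5 double-bond units.
With 10 π electrons (n = 2), the Hückel 4n+2 condition holds.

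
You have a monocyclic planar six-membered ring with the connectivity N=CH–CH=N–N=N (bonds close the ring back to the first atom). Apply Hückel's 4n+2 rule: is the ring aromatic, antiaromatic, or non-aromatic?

Every ring atom contributes a p orbital perpendicular to the ring (every atom in a ring double bond is sp² and brings one electron to the p orbital; the doubly-bonded nitrogens are pyridine-type — their lone pairs lie in the ring plane, leaving one electron in the p orbital), so the π system is cyclic and fully conjugated.
Counting π electrons: 3 × 2 = 6 from the 3 double-bond units.
Since 6 = 4·1 + 2, the ring meets the 4n+2 criterion.

Aromatic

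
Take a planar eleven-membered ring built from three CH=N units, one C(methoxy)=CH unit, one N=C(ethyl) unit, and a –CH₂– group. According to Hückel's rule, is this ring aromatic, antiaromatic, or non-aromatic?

Non-aromatic

At the CH2 position, the tetrahedral CH₂ carbon is sp³ and has no p orbital in the ring π system; the ring's p-orbital overlap is broken there.
Broken conjugation rules out both aromaticity and antiaromaticity.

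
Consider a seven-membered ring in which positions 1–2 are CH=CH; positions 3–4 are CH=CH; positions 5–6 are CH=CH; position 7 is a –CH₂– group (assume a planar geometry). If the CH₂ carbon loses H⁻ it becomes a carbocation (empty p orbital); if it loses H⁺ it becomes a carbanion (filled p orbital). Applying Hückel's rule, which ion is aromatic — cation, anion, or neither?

The cation

In both ions every ring atom is sp² and contributes a p orbital, so both rings are fully conjugated.
Cation: 3 × 2 + 0 = 6 π electrons → 4(1)+2, aromatic.
Anion: 3 × 2 + 2 = 8 π electrons → 4(2), antiaromatic.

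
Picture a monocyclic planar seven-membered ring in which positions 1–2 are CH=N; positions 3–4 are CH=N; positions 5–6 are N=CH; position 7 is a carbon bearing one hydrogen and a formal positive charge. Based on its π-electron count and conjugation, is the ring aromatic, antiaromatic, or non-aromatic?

Aromatic

Every ring atom contributes a p orbital perpendicular to the ring (every atom in a ring double bond is sp² and brings one electron to the p orbital; each sp² =N– keeps its lone pair in-plane and puts one electron into the π system; the carbocation has an empty p orbital), so the π system is cyclic and fully conjugated.
π-electron count: 3 × 2 = 6 from the double-bond units + 0 from the CH(+) atom = 6.
Since 6 = 4·1 + 2, the ring meets the 4n+2 criterion.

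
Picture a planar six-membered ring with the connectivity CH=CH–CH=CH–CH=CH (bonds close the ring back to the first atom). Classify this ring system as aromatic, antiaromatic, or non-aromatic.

Aromatic

Every ring atom contributes a p orbital perpendicular to the ring (every atom in a ring double bond is sp² and brings one electron to the p orbital), so the π system is cyclic and fully conjugated.
Adding the contributions, 3 × 2 = 6 from the 3 double-bond units.
6 = 4(1) + 2, which satisfies Hückel's 4n+2 rule.
(This ring is benzene.)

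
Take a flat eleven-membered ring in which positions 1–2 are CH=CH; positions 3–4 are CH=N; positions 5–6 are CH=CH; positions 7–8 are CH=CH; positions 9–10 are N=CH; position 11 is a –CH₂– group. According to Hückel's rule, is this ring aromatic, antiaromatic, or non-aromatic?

Non-aromatic

Because the tetrahedral CH₂ carbon is sp³ and has no p orbital in the ring π system at the CH2 position, the π system cannot extend all the way around the ring.
Hückel's rule only applies to fully conjugated rings, so this one is simply non-aromatic.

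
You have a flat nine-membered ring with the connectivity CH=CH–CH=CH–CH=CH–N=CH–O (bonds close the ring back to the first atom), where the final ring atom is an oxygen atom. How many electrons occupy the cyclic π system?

10

Check conjugation: every atom in a ring double bond is sp² and brings one electron to the p orbital; each sp² =N– keeps its lone pair in-plane and puts one electron into the π system; the oxygen donates one lone pair from its p orbital — every position has a p orbital, so the cyclic π system is continuous.
Adding the contributions, 4 × 2 = 8 from the double-bond units + 2 from the O atom = 10.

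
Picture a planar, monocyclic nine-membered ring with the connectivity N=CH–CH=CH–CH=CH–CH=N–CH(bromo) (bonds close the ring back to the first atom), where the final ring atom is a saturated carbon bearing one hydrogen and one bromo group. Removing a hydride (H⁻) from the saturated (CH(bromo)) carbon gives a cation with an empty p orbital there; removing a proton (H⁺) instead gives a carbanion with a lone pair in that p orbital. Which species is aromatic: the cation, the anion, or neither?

In both ions every ring atom is sp² and contributes a p orbital, so both rings are fully conjugated.
Cation: 4 × 2 + 0 = 8 π electrons → 4(2), antiaromatic.
Anion: 4 × 2 + 2 = 10 π electrons → 4(2)+2, aromatic.

The anion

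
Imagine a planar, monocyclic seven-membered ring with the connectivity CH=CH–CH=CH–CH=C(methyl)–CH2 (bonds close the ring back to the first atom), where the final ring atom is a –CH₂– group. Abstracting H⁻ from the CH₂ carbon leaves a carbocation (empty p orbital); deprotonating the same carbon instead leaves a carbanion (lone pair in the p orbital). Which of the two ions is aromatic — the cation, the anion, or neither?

The cation

Both ions have a continuous loop of p orbitals — each ring atom is sp².
Cation: 3 × 2 + 0 = 6 π electrons → 4(1)+2, aromatic.
Anion: 3 × 2 + 2 = 8 π electrons → 4(2), antiaromatic.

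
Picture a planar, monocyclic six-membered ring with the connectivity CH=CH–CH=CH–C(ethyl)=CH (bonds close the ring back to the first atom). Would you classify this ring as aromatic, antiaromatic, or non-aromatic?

Aromatic

Check conjugation: every atom in a ring double bond is sp² and brings one electron to the p orbital — every position has a p orbital, so the cyclic π system is continuous.
Adding the contributions, 3 × 2 = 6 from the 3 double-bond units.
With 6 π electrons (n = 1), the Hückel 4n+2 condition holds.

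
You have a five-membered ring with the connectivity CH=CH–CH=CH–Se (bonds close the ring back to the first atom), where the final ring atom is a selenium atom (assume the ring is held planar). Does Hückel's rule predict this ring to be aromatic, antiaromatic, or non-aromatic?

The p orbitals form a continuous loop: every atom in a ring double bond is sp² and brings one electron to the p orbital; the selenium donates one lone pair from its p orbital. The ring is fully conjugated.
Tallying contributions gives 2 × 2 = 4 from the double-bond units + 2 from the Se atom = 6.
6 = 4(1) + 2, which satisfies Hückel's 4n+2 rule.

Aromatic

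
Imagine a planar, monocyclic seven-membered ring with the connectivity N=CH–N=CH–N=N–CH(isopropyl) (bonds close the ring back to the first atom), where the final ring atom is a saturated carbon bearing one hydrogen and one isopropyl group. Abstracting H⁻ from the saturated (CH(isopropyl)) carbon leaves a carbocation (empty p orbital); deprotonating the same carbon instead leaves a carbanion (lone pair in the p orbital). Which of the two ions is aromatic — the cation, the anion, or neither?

In both ions every ring atom is sp² and contributes a p orbital, so both rings are fully conjugated.
Cation: 3 × 2 + 0 = 6 π electrons → 4(1)+2, aromatic.
Anion: 3 × 2 + 2 = 8 π electrons → 4(2), antiaromatic.

The cation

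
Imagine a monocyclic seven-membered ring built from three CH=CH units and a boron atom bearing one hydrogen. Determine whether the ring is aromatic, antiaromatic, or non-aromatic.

Aromatic

All ring atoms are sp² and supply a p orbital to the ring (the double-bond atoms are sp², each contributing one p electron; the boron has an empty p orbital); the conjugation is uninterrupted.
Counting π electrons: 3 × 2 = 6 from the double-bond units + 0 from the BH atom = 6.
That gives a 4n+2 count (6, n = 1).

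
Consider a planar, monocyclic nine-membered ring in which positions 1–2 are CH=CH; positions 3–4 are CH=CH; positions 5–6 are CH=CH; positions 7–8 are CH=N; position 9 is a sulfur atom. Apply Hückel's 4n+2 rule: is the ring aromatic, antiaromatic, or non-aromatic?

Aromatic

All ring atoms are sp² and supply a p orbital to the ring (each doubly-bonded ring atom is sp² with one p-orbital electron; the doubly-bonded nitrogens are pyridine-type — their lone pairs lie in the ring plane, leaving one electron in the p orbital; the sulfur donates one lone pair from its p orbital); the conjugation is uninterrupted.
Adding the contributions, 4 × 2 = 8 from the double-bond units + 2 from the S atom = 10.
That gives a 4n+2 count (10, n = 2).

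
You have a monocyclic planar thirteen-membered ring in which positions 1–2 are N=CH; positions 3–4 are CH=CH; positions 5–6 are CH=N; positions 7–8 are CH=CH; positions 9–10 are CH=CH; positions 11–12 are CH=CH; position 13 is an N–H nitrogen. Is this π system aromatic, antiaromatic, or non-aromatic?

Every ring atom contributes a p orbital perpendicular to the ring (every atom in a ring double bond is sp² and brings one electron to the p orbital; each =N– nitrogen is pyridine-type (lone pair in the sp² plane, one electron in the p orbital); the pyrrole-type nitrogen donates its lone pair from the p orbital), so the π system is cyclic and fully conjugated.
Tallying contributions gives 6 × 2 = 12 from the double-bond units + 2 from the NH atom = 14.
Since 14 = 4·3 + 2, the ring meets the 4n+2 criterion.

Aromatic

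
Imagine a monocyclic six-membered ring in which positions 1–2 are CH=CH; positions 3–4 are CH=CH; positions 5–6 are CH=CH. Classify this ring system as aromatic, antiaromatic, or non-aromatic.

Aromatic

Check conjugation: the double-bond atoms are sp², each contributing one p electron — every position has a p orbital, so the cyclic π system is continuous.
Counting π electrons: 3 × 2 = 6 from the 3 double-bond units.
6 = 4(1) + 2, which satisfies Hückel's 4n+2 rule.
This is benzene.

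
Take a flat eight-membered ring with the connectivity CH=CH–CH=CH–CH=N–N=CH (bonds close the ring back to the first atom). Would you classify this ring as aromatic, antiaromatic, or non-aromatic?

Antiaromatic

Check conjugation: each doubly-bonded ring atom is sp² with one p-orbital electron; the doubly-bonded nitrogens are pyridine-type — their lone pairs lie in the ring plane, leaving one electron in the p orbital — every position has a p orbital, so the cyclic π system is continuous.
Tallying contributions gives 4 × 2 = 8 from the 4 double-bond units.
8 = 4(2); a planar, fully conjugated 4n system is antiaromatic.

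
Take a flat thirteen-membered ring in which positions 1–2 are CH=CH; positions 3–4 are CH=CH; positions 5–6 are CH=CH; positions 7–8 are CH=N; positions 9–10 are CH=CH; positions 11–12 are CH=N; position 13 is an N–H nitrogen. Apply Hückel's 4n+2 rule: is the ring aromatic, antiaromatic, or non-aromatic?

Aromatic

Check conjugation: every atom in a ring double bond is sp² and brings one electron to the p orbital; each sp² =N– keeps its lone pair in-plane and puts one electron into the π system; the pyrrole-type nitrogen donates its lone pair from the p orbital — every position has a p orbital, so the cyclic π system is continuous.
Tallying contributions gives 6 × 2 = 12 from the double-bond units + 2 from the NH atom = 14.
14 = 4(3) + 2, which satisfies Hückel's 4n+2 rule.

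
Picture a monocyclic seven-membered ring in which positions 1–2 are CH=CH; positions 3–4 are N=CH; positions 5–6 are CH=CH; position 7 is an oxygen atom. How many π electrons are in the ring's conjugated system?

Every ring atom contributes a p orbital perpendicular to the ring (every atom in a ring double bond is sp² and brings one electron to the p orbital; the doubly-bonded nitrogens are pyridine-type — their lone pairs lie in the ring plane, leaving one electron in the p orbital; the oxygen donates one lone pair from its p orbital), so the π system is cyclic and fully conjugated.
Tallying contributions gives 3 × 2 = 6 from the double-bond units + 2 from the O atom = 8.

8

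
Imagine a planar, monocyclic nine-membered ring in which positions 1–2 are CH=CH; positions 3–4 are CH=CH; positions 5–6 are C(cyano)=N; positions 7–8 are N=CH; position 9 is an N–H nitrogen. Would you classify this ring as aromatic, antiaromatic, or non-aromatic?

Aromatic

Check conjugation: the double-bond atoms are sp², each contributing one p electron; the doubly-bonded nitrogens are pyridine-type — their lone pairs lie in the ring plane, leaving one electron in the p orbital; the pyrrole-type nitrogen donates its lone pair from the p orbital — every position has a p orbital, so the cyclic π system is continuous.
Adding the contributions, 4 × 2 = 8 from the double-bond units + 2 from the NH atom = 10.
With 10 π electrons (n = 2), the Hückel 4n+2 condition holds.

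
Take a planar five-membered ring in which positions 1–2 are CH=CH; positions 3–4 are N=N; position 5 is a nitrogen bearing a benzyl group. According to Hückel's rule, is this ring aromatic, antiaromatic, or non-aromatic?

Every ring atom contributes a p orbital perpendicular to the ring (every atom in a ring double bond is sp² and brings one electron to the p orbital; the doubly-bonded nitrogens are pyridine-type — their lone pairs lie in the ring plane, leaving one electron in the p orbital; the pyrrole-type nitrogen donates its lone pair from the p orbital), so the π system is cyclic and fully conjugated.
Adding the contributions, 2 × 2 = 4 from the double-bond units + 2 from the N(benzyl) atom = 6.
With 6 π electrons (n = 1), the Hückel 4n+2 condition holds.

Aromatic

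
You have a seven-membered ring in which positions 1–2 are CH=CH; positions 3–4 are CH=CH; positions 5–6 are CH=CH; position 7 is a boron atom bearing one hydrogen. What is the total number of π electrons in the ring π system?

6

The p orbitals form a continuous loop: each doubly-bonded ring atom is sp² with one p-orbital electron; the boron has an empty p orbital. The ring is fully conjugated.
Counting π electrons: 3 × 2 = 6 from the double-bond units + 0 from the BH atom = 6.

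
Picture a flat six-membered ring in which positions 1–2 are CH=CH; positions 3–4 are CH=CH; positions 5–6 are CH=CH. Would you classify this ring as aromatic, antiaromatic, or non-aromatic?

Every ring atom contributes a p orbital perpendicular to the ring (every atom in a ring double bond is sp² and brings one electron to the p orbital), so the π system is cyclic and fully conjugated.
Adding the contributions, 3 × 2 = 6 from the 3 double-bond units.
With 6 π electrons (n = 1), the Hückel 4n+2 condition holds.
This is benzene.

Aromatic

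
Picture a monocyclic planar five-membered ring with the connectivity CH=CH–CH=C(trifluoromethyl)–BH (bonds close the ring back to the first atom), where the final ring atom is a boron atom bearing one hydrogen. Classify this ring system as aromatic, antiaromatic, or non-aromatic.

Every ring atom contributes a p orbital perpendicular to the ring (the double-bond atoms are sp², each contributing one p electron; the boron has an empty p orbital), so the π system is cyclic and fully conjugated.
Tallying contributions gives 2 × 2 = 4 from the double-bond units + 0 from the BH atom = 4.
4 is a 4n count (n = 1), so the planar conjugated ring is antiaromatic.

Antiaromatic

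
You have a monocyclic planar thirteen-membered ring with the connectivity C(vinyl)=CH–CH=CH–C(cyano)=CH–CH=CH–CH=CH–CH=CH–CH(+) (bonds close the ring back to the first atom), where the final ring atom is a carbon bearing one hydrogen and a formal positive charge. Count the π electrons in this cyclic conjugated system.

Check conjugation: the double-bond atoms are sp², each contributing one p electron; the carbocation has an empty p orbital — every position has a p orbital, so the cyclic π system is continuous.
Tallying contributions gives 6 × 2 = 12 from the double-bond units + 0 from the CH(+) atom = 12.

12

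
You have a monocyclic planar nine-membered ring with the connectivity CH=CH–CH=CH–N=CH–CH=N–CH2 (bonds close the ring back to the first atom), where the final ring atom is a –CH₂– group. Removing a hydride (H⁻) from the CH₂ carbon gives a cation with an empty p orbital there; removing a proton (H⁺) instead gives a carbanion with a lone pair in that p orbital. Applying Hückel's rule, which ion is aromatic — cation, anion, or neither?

In both ions every ring atom is sp² and contributes a p orbital, so both rings are fully conjugated.
Cation: 4 × 2 + 0 = 8 π electrons → 4(2), antiaromatic.
Anion: 4 × 2 + 2 = 10 π electrons → 4(2)+2, aromatic.

The anion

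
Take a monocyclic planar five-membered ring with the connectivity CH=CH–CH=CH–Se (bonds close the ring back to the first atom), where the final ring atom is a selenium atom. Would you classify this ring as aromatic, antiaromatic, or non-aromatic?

Check conjugation: each doubly-bonded ring atom is sp² with one p-orbital electron; the selenium donates one lone pair from its p orbital — every position has a p orbital, so the cyclic π system is continuous.
Adding the contributions, 2 × 2 = 4 from the double-bond units + 2 from the Se atom = 6.
Since 6 = 4·1 + 2, the ring meets the 4n+2 criterion.
(The species described is selenophene.)

Aromatic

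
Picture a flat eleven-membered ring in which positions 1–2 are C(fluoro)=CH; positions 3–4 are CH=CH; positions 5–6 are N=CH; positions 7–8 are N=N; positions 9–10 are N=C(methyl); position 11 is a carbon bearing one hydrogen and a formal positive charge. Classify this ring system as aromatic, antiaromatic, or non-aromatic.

All ring atoms are sp² and supply a p orbital to the ring (each doubly-bonded ring atom is sp² with one p-orbital electron; the doubly-bonded nitrogens are pyridine-type — their lone pairs lie in the ring plane, leaving one electron in the p orbital; the carbocation has an empty p orbital); the conjugation is uninterrupted.
Adding the contributions, 5 × 2 = 10 from the double-bond units + 0 from the CH(+) atom = 10.
With 10 π electrons (n = 2), the Hückel 4n+2 condition holds.

Aromatic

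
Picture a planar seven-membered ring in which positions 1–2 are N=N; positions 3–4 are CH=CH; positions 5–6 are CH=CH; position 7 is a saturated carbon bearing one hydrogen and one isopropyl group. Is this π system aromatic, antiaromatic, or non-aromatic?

At the CH(isopropyl) position, that saturated carbon is sp³ and has no p orbital in the ring π system; the ring's p-orbital overlap is broken there.
A ring that is not fully conjugated cannot be aromatic or antiaromatic regardless of its π-electron count.

Non-aromatic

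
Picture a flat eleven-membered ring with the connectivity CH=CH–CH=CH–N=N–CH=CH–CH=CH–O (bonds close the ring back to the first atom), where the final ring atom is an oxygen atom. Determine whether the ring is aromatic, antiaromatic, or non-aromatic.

The p orbitals form a continuous loop: the double-bond atoms are sp², each contributing one p electron; each =N– nitrogen is pyridine-type (lone pair in the sp² plane, one electron in the p orbital); the oxygen donates one lone pair from its p orbital. The ring is fully conjugated.
Counting π electrons: 5 × 2 = 10 from the double-bond units + 2 from the O atom = 12.
12 is a 4n count (n = 3), so the planar conjugated ring is antiaromatic.

Antiaromatic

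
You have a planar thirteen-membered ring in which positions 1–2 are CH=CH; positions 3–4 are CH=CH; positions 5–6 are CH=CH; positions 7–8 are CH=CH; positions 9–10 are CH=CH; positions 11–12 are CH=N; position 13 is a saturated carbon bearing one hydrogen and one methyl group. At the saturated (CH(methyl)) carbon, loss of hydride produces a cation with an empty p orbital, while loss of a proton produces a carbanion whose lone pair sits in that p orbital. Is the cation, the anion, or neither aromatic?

Once that carbon is sp², every ring atom has a p orbital and both ions are fully conjugated.
Cation: 6 × 2 + 0 = 12 π electrons → 4(3), antiaromatic.
Anion: 6 × 2 + 2 = 14 π electrons → 4(3)+2, aromatic.

The anion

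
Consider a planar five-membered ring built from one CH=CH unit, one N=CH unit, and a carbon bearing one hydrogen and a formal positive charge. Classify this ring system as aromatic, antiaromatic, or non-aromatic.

Antiaromatic

Check conjugation: the double-bond atoms are sp², each contributing one p electron; each sp² =N– keeps its lone pair in-plane and puts one electron into the π system; the carbocation has an empty p orbital — every position has a p orbital, so the cyclic π system is continuous.
Adding the contributions, 2 × 2 = 4 from the double-bond units + 0 from the CH(+) atom = 4.
4 = 4(1); a planar, fully conjugated 4n system is antiaromatic.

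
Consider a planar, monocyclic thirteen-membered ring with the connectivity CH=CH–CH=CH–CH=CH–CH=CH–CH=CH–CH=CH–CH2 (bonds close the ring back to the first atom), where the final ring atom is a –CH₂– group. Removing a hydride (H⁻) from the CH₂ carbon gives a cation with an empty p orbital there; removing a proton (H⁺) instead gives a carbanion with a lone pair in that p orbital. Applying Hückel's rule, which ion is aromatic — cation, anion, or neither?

The anion

Once that carbon is sp², every ring atom has a p orbital and both ions are fully conjugated.
Cation: 6 × 2 + 0 = 12 π electrons → 4(3), antiaromatic.
Anion: 6 × 2 + 2 = 14 π electrons → 4(3)+2, aromatic.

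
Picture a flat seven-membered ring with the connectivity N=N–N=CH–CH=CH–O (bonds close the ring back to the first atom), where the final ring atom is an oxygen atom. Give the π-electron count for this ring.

Check conjugation: each doubly-bonded ring atom is sp² with one p-orbital electron; each =N– nitrogen is pyridine-type (lone pair in the sp² plane, one electron in the p orbital); the oxygen donates one lone pair from its p orbital — every position has a p orbital, so the cyclic π system is continuous.
Adding the contributions, 3 × 2 = 6 from the double-bond units + 2 from the O atom = 8.

8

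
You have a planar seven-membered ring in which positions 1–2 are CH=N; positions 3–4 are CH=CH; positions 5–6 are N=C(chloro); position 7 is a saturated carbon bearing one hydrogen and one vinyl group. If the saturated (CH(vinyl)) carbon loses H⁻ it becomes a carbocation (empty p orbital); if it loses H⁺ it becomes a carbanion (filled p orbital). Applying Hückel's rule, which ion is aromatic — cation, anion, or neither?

In both ions every ring atom is sp² and contributes a p orbital, so both rings are fully conjugated.
Cation: 3 × 2 + 0 = 6 π electrons → 4(1)+2, aromatic.
Anion: 3 × 2 + 2 = 8 π electrons → 4(2), antiaromatic.

The cation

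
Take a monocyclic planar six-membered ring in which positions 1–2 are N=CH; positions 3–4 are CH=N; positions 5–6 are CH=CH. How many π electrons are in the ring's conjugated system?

Check conjugation: each doubly-bonded ring atom is sp² with one p-orbital electron; each =N– nitrogen is pyridine-type (lone pair in the sp² plane, one electron in the p orbital) — every position has a p orbital, so the cyclic π system is continuous.
Adding the contributions, 3 × 2 = 6 from the 3 double-bond units.

6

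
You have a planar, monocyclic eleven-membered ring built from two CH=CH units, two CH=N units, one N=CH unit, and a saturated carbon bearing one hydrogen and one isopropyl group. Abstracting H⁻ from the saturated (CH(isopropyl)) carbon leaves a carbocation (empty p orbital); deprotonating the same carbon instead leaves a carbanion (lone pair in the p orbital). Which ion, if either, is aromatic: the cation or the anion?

In both ions every ring atom is sp² and contributes a p orbital, so both rings are fully conjugated.
Cation: 5 × 2 + 0 = 10 π electrons → 4(2)+2, aromatic.
Anion: 5 × 2 + 2 = 12 π electrons → 4(3), antiaromatic.

The cation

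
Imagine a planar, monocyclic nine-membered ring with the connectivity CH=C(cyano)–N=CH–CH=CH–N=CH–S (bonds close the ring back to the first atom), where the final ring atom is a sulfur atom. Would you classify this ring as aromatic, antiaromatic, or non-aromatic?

Every ring atom contributes a p orbital perpendicular to the ring (every atom in a ring double bond is sp² and brings one electron to the p orbital; each sp² =N– keeps its lone pair in-plane and puts one electron into the π system; the sulfur donates one lone pair from its p orbital), so the π system is cyclic and fully conjugated.
π-electron count: 4 × 2 = 8 from the double-bond units + 2 from the S atom = 10.
10 = 4(2) + 2, which satisfies Hückel's 4n+2 rule.

Aromatic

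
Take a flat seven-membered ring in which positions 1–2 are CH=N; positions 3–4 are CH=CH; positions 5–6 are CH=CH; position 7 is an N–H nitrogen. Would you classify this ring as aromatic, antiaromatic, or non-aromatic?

The p orbitals form a continuous loop: every atom in a ring double bond is sp² and brings one electron to the p orbital; each =N– nitrogen is pyridine-type (lone pair in the sp² plane, one electron in the p orbital); the pyrrole-type nitrogen donates its lone pair from the p orbital. The ring is fully conjugated.
Adding the contributions, 3 × 2 = 6 from the double-bond units + 2 from the NH atom = 8.
8 is a 4n count (n = 2), so the planar conjugated ring is antiaromatic.

Antiaromatic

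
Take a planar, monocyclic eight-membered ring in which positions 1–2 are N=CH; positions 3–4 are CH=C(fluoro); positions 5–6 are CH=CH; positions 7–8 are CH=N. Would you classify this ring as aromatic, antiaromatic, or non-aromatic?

Antiaromatic

The p orbitals form a continuous loop: every atom in a ring double bond is sp² and brings one electron to the p orbital; each =N– nitrogen is pyridine-type (lone pair in the sp² plane, one electron in the p orbital). The ring is fully conjugated.
Tallying contributions gives 4 × 2 = 8 from the 4 double-bond units.
8 = 4(2); a planar, fully conjugated 4n system is antiaromatic.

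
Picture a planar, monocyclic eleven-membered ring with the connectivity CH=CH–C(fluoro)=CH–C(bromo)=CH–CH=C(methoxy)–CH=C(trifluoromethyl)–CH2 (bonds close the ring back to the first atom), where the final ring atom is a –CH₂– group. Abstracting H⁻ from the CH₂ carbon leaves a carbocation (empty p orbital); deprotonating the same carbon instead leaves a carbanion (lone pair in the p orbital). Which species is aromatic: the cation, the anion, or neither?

The cation

In either ion the ring is fully conjugated: every atom, including the new sp² carbon, supplies a p orbital.
Cation: 5 × 2 + 0 = 10 π electrons → 4(2)+2, aromatic.
Anion: 5 × 2 + 2 = 12 π electrons → 4(3), antiaromatic.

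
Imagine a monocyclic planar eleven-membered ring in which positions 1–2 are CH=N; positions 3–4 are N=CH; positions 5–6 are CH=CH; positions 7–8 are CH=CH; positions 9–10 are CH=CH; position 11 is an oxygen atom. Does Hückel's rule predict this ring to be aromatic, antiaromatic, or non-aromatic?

The p orbitals form a continuous loop: every atom in a ring double bond is sp² and brings one electron to the p orbital; the doubly-bonded nitrogens are pyridine-type — their lone pairs lie in the ring plane, leaving one electron in the p orbital; the oxygen donates one lone pair from its p orbital. The ring is fully conjugated.
Counting π electrons: 5 × 2 = 10 from the double-bond units + 2 from the O atom = 12.
12 = 4(3); a planar, fully conjugated 4n system is antiaromatic.

Antiaromatic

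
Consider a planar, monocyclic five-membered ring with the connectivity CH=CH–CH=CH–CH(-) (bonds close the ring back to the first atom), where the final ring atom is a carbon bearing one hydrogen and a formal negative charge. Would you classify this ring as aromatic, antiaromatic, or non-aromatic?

Aromatic

Every ring atom contributes a p orbital perpendicular to the ring (the double-bond atoms are sp², each contributing one p electron; the carbanion's lone pair occupies the p orbital), so the π system is cyclic and fully conjugated.
Counting π electrons: 2 × 2 = 4 from the double-bond units + 2 from the CH(-) atom = 6.
With 6 π electrons (n = 1), the Hückel 4n+2 condition holds.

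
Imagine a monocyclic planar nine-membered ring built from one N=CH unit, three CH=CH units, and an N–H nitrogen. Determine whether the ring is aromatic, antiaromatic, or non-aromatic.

Aromatic

All ring atoms are sp² and supply a p orbital to the ring (every atom in a ring double bond is sp² and brings one electron to the p orbital; each =N– nitrogen is pyridine-type (lone pair in the sp² plane, one electron in the p orbital); the pyrrole-type nitrogen donates its lone pair from the p orbital); the conjugation is uninterrupted.
Counting π electrons: 4 × 2 = 8 from the double-bond units + 2 from the NH atom = 10.
10 = 4(2) + 2, which satisfies Hückel's 4n+2 rule.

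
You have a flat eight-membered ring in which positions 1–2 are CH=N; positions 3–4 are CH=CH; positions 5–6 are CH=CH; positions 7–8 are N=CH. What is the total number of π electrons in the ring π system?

The p orbitals form a continuous loop: every atom in a ring double bond is sp² and brings one electron to the p orbital; each =N– nitrogen is pyridine-type (lone pair in the sp² plane, one electron in the p orbital). The ring is fully conjugated.
Tallying contributions gives 4 × 2 = 8 from the 4 double-bond units.

8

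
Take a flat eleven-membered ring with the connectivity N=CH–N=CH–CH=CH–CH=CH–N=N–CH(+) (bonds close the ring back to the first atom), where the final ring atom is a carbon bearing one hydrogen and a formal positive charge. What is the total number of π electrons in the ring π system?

10

All ring atoms are sp² and supply a p orbital to the ring (the double-bond atoms are sp², each contributing one p electron; each =N– nitrogen is pyridine-type (lone pair in the sp² plane, one electron in the p orbital); the carbocation has an empty p orbital); the conjugation is uninterrupted.
Adding the contributions, 5 × 2 = 10 from the double-bond units + 0 from the CH(+) atom = 10.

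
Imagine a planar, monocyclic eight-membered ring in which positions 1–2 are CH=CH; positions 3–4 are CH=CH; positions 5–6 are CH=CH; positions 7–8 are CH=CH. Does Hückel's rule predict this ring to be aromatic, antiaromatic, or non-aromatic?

Antiaromatic

All ring atoms are sp² and supply a p orbital to the ring (the double-bond atoms are sp², each contributing one p electron); the conjugation is uninterrupted.
Tallying contributions gives 4 × 2 = 8 from the 4 double-bond units.
8 = 4(2); a planar, fully conjugated 4n system is antiaromatic.
(This ring is cyclooctatetraene.)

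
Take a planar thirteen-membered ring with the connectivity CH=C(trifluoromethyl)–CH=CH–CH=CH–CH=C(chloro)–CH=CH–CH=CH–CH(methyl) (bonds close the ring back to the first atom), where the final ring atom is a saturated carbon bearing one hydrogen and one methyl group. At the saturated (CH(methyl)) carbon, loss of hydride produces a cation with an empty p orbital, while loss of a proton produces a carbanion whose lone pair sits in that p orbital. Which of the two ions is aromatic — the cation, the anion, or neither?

In both ions every ring atom is sp² and contributes a p orbital, so both rings are fully conjugated.
Cation: 6 × 2 + 0 = 12 π electrons → 4(3), antiaromatic.
Anion: 6 × 2 + 2 = 14 π electrons → 4(3)+2, aromatic.

The anion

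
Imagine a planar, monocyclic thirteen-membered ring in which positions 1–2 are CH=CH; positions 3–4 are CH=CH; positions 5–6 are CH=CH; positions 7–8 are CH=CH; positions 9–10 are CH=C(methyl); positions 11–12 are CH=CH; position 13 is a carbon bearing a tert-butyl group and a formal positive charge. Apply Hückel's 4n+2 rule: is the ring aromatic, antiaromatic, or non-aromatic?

Antiaromatic

All ring atoms are sp² and supply a p orbital to the ring (each doubly-bonded ring atom is sp² with one p-orbital electron; the carbocation has an empty p orbital); the conjugation is uninterrupted.
Counting π electrons: 6 × 2 = 12 from the double-bond units + 0 from the C(tert-butyl)(+) atom = 12.
12 is a 4n count (n = 3), so the planar conjugated ring is antiaromatic.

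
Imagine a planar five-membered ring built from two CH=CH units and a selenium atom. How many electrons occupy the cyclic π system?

6

Check conjugation: each doubly-bonded ring atom is sp² with one p-orbital electron; the selenium donates one lone pair from its p orbital — every position has a p orbital, so the cyclic π system is continuous.
Counting π electrons: 2 × 2 = 4 from the double-bond units + 2 from the Se atom = 6.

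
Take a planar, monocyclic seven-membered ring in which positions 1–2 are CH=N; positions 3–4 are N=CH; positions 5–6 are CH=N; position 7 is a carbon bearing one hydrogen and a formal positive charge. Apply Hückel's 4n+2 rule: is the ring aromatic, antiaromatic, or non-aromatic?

Aromatic

The p orbitals form a continuous loop: the double-bond atoms are sp², each contributing one p electron; each =N– nitrogen is pyridine-type (lone pair in the sp² plane, one electron in the p orbital); the carbocation has an empty p orbital. The ring is fully conjugated.
Tallying contributions gives 3 × 2 = 6 from the double-bond units + 0 from the CH(+) atom = 6.
Since 6 = 4·1 + 2, the ring meets the 4n+2 criterion.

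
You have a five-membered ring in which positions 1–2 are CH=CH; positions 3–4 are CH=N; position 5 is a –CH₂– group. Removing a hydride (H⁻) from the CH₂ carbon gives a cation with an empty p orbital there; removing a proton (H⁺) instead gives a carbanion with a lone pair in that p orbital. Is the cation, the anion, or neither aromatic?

In both ions every ring atom is sp² and contributes a p orbital, so both rings are fully conjugated.
Cation: 2 × 2 + 0 = 4 π electrons → 4(1), antiaromatic.
Anion: 2 × 2 + 2 = 6 π electrons → 4(1)+2, aromatic.

The anion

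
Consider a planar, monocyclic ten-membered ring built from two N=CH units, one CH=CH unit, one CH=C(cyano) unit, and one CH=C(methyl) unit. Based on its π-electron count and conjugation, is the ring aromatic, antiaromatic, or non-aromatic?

The p orbitals form a continuous loop: the double-bond atoms are sp², each contributing one p electron; each sp² =N– keeps its lone pair in-plane and puts one electron into the π system. The ring is fully conjugated.
Counting π electrons: 5 × 2 = 10 from the 5 double-bond units.
Since 10 = 4·2 + 2, the ring meets the 4n+2 criterion.

Aromatic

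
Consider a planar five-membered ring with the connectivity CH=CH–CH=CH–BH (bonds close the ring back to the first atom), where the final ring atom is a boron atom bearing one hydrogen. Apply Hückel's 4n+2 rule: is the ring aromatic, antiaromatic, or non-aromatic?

Antiaromatic

Check conjugation: the double-bond atoms are sp², each contributing one p electron; the boron has an empty p orbital — every position has a p orbital, so the cyclic π system is continuous.
π-electron count: 2 × 2 = 4 from the double-bond units + 0 from the BH atom = 4.
With 4 = 4·1 π electrons, Hückel's rule classifies the planar ring as antiaromatic.
(This ring is borole.)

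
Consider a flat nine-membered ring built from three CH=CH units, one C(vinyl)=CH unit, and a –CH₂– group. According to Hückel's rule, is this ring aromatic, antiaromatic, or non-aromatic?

At the CH2 position, the tetrahedral CH₂ carbon is sp³ and has no p orbital in the ring π system; the ring's p-orbital overlap is broken there.
Broken conjugation rules out both aromaticity and antiaromaticity.

Non-aromatic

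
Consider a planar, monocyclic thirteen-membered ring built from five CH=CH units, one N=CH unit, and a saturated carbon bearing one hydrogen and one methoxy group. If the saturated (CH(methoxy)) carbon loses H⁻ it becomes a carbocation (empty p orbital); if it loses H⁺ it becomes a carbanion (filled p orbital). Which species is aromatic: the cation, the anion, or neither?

Both ions have a continuous loop of p orbitals — each ring atom is sp².
Cation: 6 × 2 + 0 = 12 π electrons → 4(3), antiaromatic.
Anion: 6 × 2 + 2 = 14 π electrons → 4(3)+2, aromatic.

The anion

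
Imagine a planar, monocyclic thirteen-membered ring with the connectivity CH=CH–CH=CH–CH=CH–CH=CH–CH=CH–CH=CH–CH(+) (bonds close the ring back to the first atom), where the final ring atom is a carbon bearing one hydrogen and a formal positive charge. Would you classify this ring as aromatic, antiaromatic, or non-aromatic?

The p orbitals form a continuous loop: the double-bond atoms are sp², each contributing one p electron; the carbocation has an empty p orbital. The ring is fully conjugated.
Tallying contributions gives 6 × 2 = 12 from the double-bond units + 0 from the CH(+) atom = 12.
12 is a 4n count (n = 3), so the planar conjugated ring is antiaromatic.

Antiaromatic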